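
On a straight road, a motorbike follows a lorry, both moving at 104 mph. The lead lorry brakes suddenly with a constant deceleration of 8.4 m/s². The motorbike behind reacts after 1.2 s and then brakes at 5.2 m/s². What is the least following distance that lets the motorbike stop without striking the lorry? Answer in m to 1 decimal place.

Minimum gap ≈ 135.0 m

104 mph × 0.44704 = 46.4922 m/s.
Leader travels v²/(2a_L) = 2161.525 / 16.800 = 128.662 m before stopping.
Follower covers v·t_r = 46.4922 × 1.2 = 55.791 m while reacting, then v²/(2a_F) = 2161.525 / 10.400 = 207.839 m while braking, for a total of 55.791 + 207.839 = 263.630 m.
Since a_F ≤ a_L and the follower starts braking later, the follower is never slower than the leader, so the closest approach is when both have stopped.
Minimum gap = 263.630 − 128.662 = 134.968 m.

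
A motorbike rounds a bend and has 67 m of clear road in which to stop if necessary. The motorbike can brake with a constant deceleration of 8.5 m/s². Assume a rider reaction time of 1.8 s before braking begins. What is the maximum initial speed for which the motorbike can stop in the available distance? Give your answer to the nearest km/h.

Stopping distance: v·t_r + v²/(2a) = 67 with t_r = 1.8 s and a = 8.500 m/s².
So v² + 30.600 v − 1139.00 = 0.
Positive root: v = −a·t_r + √((a·t_r)² + 2a·d) = −15.300 + √(234.090 + 1139.00) = 21.7552 m/s.
21.7552 m/s × 3.6 = 78.319 km/h.

Maximum speed ≈ 78 km/h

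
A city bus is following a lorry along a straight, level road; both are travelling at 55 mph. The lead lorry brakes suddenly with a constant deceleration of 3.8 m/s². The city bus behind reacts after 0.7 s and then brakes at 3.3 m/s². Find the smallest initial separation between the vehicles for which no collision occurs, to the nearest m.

55 mph × 0.44704 = 24.5872 m/s.
Leader travels v²/(2a_L) = 604.530 / 7.600 = 79.543 m before stopping.
Follower covers v·t_r = 24.5872 × 0.7 = 17.211 m while reacting, then v²/(2a_F) = 604.530 / 6.600 = 91.595 m while braking, for a total of 17.211 + 91.595 = 108.806 m.
Since a_F ≤ a_L and the follower starts braking later, the follower is never slower than the leader, so the closest approach is when both have stopped.
Minimum gap = 108.806 − 79.543 = 29.263 m.

Minimum gap ≈ 29 m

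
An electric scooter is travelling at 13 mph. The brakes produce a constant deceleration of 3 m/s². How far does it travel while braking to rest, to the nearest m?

Braking distance ≈ 6 m

13 mph × 0.44704 = 5.8115 m/s.
Braking distance = v²/(2a) = 5.8115² / (2 × 3.000) = 33.774 / 6.000 = 5.629 m.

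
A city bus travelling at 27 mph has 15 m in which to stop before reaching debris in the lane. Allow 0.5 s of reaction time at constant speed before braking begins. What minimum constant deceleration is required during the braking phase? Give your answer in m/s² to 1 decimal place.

27 mph × 0.44704 = 12.0701 m/s.
Distance covered during reaction = 12.0701 × 0.5 = 6.035 m.
Distance available for braking: 15 − 6.035 = 8.965 m.
v² = 2a·d ⇒ a = v²/(2d) = 12.0701² / (2 × 8.965) = 145.687 / 17.930 = 8.1253 m/s².

Required deceleration ≈ 8.1 m/s²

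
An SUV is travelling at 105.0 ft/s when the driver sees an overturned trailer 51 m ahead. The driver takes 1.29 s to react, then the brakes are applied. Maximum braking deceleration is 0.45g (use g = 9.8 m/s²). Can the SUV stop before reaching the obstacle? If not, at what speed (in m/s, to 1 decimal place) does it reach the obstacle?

No — it strikes the obstacle at 30.6 m/s

105 ft/s × 0.3048 = 32.0040 m/s.
a = 0.45 × 9.8 = 4.410 m/s².
Reaction distance = 32.0040 × 1.29 = 41.285 m.
Braking distance needed to stop: v²/(2a) = 1024.256 / 8.820 = 116.129 m, so total needed = 41.285 + 116.129 = 157.414 m > 51 m — it cannot stop.
Distance remaining when braking begins: 51 − 41.285 = 9.715 m.
v² = v₀² − 2a·d = 1024.256 − 2 × 4.410 × 9.715 = 938.570 m²/s².
v = √938.570 = 30.636 m/s.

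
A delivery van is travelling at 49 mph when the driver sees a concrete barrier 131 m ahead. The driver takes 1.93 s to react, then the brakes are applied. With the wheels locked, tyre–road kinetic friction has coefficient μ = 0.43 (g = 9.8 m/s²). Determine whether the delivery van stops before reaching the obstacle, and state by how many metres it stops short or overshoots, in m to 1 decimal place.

49 mph × 0.44704 = 21.9050 m/s.
a = μg = 0.43 × 9.8 = 4.214 m/s².
Reaction distance = 21.9050 × 1.93 = 42.277 m.
Braking distance = v²/(2a) = 479.829 / 8.428 = 56.933 m.
Total stopping distance = 42.277 + 56.933 = 99.210 m, vs 131 m available — it stops with 131 − 99.210 = 31.790 m to spare.

Yes — it stops 31.8 m short of the obstacle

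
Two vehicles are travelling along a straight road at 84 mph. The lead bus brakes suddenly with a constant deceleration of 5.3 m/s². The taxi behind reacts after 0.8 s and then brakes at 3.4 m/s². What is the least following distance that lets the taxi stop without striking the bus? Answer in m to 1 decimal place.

Minimum gap ≈ 104.4 m

84 mph × 0.44704 = 37.5514 m/s.
Leader travels v²/(2a_L) = 1410.108 / 10.600 = 133.029 m before stopping.
Follower covers v·t_r = 37.5514 × 0.8 = 30.041 m while reacting, then v²/(2a_F) = 1410.108 / 6.800 = 207.369 m while braking, for a total of 30.041 + 207.369 = 237.410 m.
Since a_F ≤ a_L and the follower starts braking later, the follower is never slower than the leader, so the closest approach is when both have stopped.
Minimum gap = 237.410 − 133.029 = 104.381 m.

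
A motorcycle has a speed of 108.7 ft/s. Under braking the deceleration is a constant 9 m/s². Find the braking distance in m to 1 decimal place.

108.7 ft/s × 0.3048 = 33.1318 m/s.
Braking distance = v²/(2a) = 33.1318² / (2 × 9.000) = 1097.716 / 18.000 = 60.984 m.

Braking distance ≈ 61.0 m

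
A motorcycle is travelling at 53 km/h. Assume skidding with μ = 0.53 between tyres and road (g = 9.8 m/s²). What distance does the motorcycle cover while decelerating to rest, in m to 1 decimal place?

Braking distance ≈ 20.9 m

53 km/h ÷ 3.6 = 14.7222 m/s.
a = μg = 0.53 × 9.8 = 5.194 m/s².
Braking distance = v²/(2a) = 14.7222² / (2 × 5.194) = 216.743 / 10.388 = 20.865 m.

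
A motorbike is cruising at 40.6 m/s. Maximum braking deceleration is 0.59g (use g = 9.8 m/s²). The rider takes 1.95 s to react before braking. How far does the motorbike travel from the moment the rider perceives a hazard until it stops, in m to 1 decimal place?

Total stopping distance ≈ 221.7 m

a = 0.59 × 9.8 = 5.782 m/s².
Reaction distance = v·t_r = 40.6000 × 1.95 = 79.170 m.
Braking distance = v²/(2a) = 40.6000² / (2 × 5.782) = 1648.360 / 11.564 = 142.542 m.
Total = 79.170 + 142.542 = 221.712 m.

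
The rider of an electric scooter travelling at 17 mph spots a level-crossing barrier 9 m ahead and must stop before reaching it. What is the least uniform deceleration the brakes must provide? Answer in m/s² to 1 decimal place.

Required deceleration ≈ 3.2 m/s²

17 mph × 0.44704 = 7.5997 m/s.
v² = 2a·d ⇒ a = v²/(2d) = 7.5997² / (2 × 9.000) = 57.755 / 18.000 = 3.2086 m/s².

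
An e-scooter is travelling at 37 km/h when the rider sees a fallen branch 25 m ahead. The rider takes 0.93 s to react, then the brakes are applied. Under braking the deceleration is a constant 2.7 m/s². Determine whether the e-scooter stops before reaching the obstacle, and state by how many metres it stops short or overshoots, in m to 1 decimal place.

37 km/h ÷ 3.6 = 10.2778 m/s.
Reaction distance = 10.2778 × 0.93 = 9.558 m.
Braking distance = v²/(2a) = 105.633 / 5.400 = 19.562 m.
Total stopping distance = 9.558 + 19.562 = 29.120 m, vs 25 m available — it cannot stop in time and overshoots by 29.120 − 25 = 4.120 m.

No — it overshoots by 4.1 m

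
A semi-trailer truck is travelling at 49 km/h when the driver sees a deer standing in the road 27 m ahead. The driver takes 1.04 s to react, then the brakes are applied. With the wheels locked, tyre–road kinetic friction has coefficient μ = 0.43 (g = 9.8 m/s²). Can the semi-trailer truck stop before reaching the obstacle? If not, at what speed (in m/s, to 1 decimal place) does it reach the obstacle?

No — it strikes the obstacle at 8.8 m/s

49 km/h ÷ 3.6 = 13.6111 m/s.
a = μg = 0.43 × 9.8 = 4.214 m/s².
Reaction distance = 13.6111 × 1.04 = 14.156 m.
Braking distance needed to stop: v²/(2a) = 185.262 / 8.428 = 21.982 m, so total needed = 14.156 + 21.982 = 36.138 m > 27 m — it cannot stop.
Distance remaining when braking begins: 27 − 14.156 = 12.844 m.
v² = v₀² − 2a·d = 185.262 − 2 × 4.214 × 12.844 = 77.013 m²/s².
v = √77.013 = 8.776 m/s.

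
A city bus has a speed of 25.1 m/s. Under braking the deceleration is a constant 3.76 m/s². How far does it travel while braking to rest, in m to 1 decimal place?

Braking distance ≈ 83.8 m

Braking distance = v²/(2a) = 25.1000² / (2 × 3.760) = 630.010 / 7.520 = 83.778 m.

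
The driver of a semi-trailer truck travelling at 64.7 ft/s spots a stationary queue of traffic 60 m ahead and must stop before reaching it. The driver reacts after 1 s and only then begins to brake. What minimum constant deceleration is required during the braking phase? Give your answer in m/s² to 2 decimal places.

Required deceleration ≈ 4.83 m/s²

64.7 ft/s × 0.3048 = 19.7206 m/s.
Distance covered during reaction = 19.7206 × 1 = 19.721 m.
Distance available for braking: 60 − 19.721 = 40.279 m.
v² = 2a·d ⇒ a = v²/(2d) = 19.7206² / (2 × 40.279) = 388.902 / 80.558 = 4.8276 m/s².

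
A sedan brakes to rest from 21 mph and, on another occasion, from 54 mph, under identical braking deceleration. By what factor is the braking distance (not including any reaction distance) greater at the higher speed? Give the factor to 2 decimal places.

Factor ≈ 6.61

Braking distance d = v²/(2a), so with a fixed, d ∝ v².
Factor = (54/21)² = 2.5714² = 6.6121.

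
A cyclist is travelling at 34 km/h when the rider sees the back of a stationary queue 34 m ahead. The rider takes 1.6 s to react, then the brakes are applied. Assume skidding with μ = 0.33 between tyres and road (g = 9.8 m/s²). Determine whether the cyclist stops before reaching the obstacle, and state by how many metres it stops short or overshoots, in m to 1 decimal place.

34 km/h ÷ 3.6 = 9.4444 m/s.
a = μg = 0.33 × 9.8 = 3.234 m/s².
Reaction distance = 9.4444 × 1.6 = 15.111 m.
Braking distance = v²/(2a) = 89.197 / 6.468 = 13.791 m.
Total stopping distance = 15.111 + 13.791 = 28.902 m, vs 34 m available — it stops with 34 − 28.902 = 5.098 m to spare.

Yes — it stops 5.1 m short of the obstacle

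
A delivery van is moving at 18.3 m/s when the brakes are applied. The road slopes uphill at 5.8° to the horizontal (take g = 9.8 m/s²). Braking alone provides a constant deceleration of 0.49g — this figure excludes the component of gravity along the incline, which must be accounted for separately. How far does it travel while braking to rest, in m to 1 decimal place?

a = 0.49 × 9.8 = 4.802 m/s².
Gravity along the uphill slope adds to the braking deceleration: a_eff = 4.802 + 9.8·sin 5.8° = 4.802 + 0.990 = 5.792 m/s².
Braking distance = v²/(2a) = 18.3000² / (2 × 5.792) = 334.890 / 11.584 = 28.910 m.

Braking distance ≈ 28.9 m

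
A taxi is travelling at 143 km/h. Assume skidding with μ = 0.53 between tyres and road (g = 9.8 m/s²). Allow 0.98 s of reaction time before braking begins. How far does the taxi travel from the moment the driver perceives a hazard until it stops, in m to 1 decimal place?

143 km/h ÷ 3.6 = 39.7222 m/s.
a = μg = 0.53 × 9.8 = 5.194 m/s².
Reaction distance = v·t_r = 39.7222 × 0.98 = 38.928 m.
Braking distance = v²/(2a) = 39.7222² / (2 × 5.194) = 1577.853 / 10.388 = 151.892 m.
Total = 38.928 + 151.892 = 190.820 m.

Total stopping distance ≈ 190.8 m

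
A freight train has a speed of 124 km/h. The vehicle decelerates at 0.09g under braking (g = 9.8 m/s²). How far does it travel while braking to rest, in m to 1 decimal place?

124 km/h ÷ 3.6 = 34.4444 m/s.
a = 0.09 × 9.8 = 0.882 m/s².
Braking distance = v²/(2a) = 34.4444² / (2 × 0.882) = 1186.417 / 1.764 = 672.572 m.

Braking distance ≈ 672.6 m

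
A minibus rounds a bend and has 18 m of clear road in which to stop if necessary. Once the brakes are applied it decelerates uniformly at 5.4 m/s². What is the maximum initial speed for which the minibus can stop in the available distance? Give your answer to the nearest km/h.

v²/(2a) = d ⇒ v = √(2 × 5.400 × 18) = √194.40 = 13.9427 m/s.
13.9427 m/s × 3.6 = 50.194 km/h.

Maximum speed ≈ 50 km/h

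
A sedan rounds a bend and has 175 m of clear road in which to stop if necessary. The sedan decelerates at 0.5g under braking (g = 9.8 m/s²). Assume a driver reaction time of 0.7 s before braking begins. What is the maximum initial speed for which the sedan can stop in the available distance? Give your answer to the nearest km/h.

a = 0.5 × 9.8 = 4.900 m/s².
Stopping distance: v·t_r + v²/(2a) = 175 with t_r = 0.7 s and a = 4.900 m/s².
So v² + 6.860 v − 1715.00 = 0.
Positive root: v = −a·t_r + √((a·t_r)² + 2a·d) = −3.430 + √(11.765 + 1715.00) = 38.1244 m/s.
38.1244 m/s × 3.6 = 137.248 km/h.

Maximum speed ≈ 137 km/h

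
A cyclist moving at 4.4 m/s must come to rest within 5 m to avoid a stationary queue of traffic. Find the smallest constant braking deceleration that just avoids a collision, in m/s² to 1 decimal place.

Required deceleration ≈ 1.9 m/s²

v² = 2a·d ⇒ a = v²/(2d) = 4.4000² / (2 × 5.000) = 19.360 / 10.000 = 1.9360 m/s².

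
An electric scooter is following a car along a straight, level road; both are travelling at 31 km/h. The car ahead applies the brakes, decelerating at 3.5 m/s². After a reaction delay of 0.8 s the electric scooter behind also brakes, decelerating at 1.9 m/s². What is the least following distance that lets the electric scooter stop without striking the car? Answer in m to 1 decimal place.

Minimum gap ≈ 15.8 m

31 km/h ÷ 3.6 = 8.6111 m/s.
Leader travels v²/(2a_L) = 74.151 / 7.000 = 10.593 m before stopping.
Follower covers v·t_r = 8.6111 × 0.8 = 6.889 m while reacting, then v²/(2a_F) = 74.151 / 3.800 = 19.513 m while braking, for a total of 6.889 + 19.513 = 26.402 m.
Since a_F ≤ a_L and the follower starts braking later, the follower is never slower than the leader, so the closest approach is when both have stopped.
Minimum gap = 26.402 − 10.593 = 15.809 m.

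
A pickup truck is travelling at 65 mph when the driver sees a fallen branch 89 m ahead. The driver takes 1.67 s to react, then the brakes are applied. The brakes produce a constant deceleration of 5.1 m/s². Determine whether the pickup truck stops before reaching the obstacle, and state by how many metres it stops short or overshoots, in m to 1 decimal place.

No — it overshoots by 42.3 m

65 mph × 0.44704 = 29.0576 m/s.
Reaction distance = 29.0576 × 1.67 = 48.526 m.
Braking distance = v²/(2a) = 844.344 / 10.200 = 82.779 m.
Total stopping distance = 48.526 + 82.779 = 131.305 m, vs 89 m available — it cannot stop in time and overshoots by 131.305 − 89 = 42.305 m.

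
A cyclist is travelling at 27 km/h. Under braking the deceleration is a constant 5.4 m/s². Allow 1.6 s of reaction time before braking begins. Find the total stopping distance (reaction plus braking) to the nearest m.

27 km/h ÷ 3.6 = 7.5000 m/s.
Reaction distance = v·t_r = 7.5000 × 1.6 = 12.000 m.
Braking distance = v²/(2a) = 7.5000² / (2 × 5.400) = 56.250 / 10.800 = 5.208 m.
Total = 12.000 + 5.208 = 17.208 m.

Total stopping distance ≈ 17 m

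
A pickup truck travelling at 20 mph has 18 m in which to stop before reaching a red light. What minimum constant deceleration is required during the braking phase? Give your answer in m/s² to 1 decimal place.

20 mph × 0.44704 = 8.9408 m/s.
v² = 2a·d ⇒ a = v²/(2d) = 8.9408² / (2 × 18.000) = 79.938 / 36.000 = 2.2205 m/s².

Required deceleration ≈ 2.2 m/s²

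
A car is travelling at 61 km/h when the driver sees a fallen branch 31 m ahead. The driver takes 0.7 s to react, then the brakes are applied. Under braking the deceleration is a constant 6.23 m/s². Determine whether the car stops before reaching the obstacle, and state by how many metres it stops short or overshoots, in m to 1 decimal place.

61 km/h ÷ 3.6 = 16.9444 m/s.
Reaction distance = 16.9444 × 0.7 = 11.861 m.
Braking distance = v²/(2a) = 287.113 / 12.460 = 23.043 m.
Total stopping distance = 11.861 + 23.043 = 34.904 m, vs 31 m available — it cannot stop in time and overshoots by 34.904 − 31 = 3.904 m.

No — it overshoots by 3.9 m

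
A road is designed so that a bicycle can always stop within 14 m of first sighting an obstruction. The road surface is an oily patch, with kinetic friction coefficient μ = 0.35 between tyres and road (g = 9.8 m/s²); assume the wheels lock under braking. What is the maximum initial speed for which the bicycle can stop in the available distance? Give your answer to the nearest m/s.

Maximum speed ≈ 10 m/s

a = μg = 0.35 × 9.8 = 3.430 m/s².
v²/(2a) = d ⇒ v = √(2 × 3.430 × 14) = √96.04 = 9.8000 m/s.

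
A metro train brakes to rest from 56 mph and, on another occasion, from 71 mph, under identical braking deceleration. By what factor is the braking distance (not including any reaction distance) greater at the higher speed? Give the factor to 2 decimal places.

Braking distance d = v²/(2a), so with a fixed, d ∝ v².
Factor = (71/56)² = 1.2679² = 1.6076.

Factor ≈ 1.61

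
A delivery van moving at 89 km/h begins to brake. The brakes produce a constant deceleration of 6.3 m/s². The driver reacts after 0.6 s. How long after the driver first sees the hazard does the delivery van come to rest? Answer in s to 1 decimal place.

Total time ≈ 4.5 s

89 km/h ÷ 3.6 = 24.7222 m/s.
Braking time = v/a = 24.7222 / 6.300 = 3.924 s.
Total = 0.6 + 3.924 = 4.524 s.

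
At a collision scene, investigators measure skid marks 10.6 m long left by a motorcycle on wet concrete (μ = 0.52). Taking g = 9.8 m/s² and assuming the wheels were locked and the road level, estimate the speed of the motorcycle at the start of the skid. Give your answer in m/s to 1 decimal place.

Deceleration a = μg = 0.52 × 9.8 = 5.096 m/s².
v = √(2a·d) = √(2 × 5.096 × 10.6) = √108.035 = 10.3940 m/s.

Initial speed ≈ 10.4 m/s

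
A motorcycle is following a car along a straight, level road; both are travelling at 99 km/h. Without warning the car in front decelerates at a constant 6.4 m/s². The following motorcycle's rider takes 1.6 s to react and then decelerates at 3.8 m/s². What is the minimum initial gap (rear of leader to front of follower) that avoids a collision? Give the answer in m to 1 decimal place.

99 km/h ÷ 3.6 = 27.5000 m/s.
Leader travels v²/(2a_L) = 756.250 / 12.800 = 59.082 m before stopping.
Follower covers v·t_r = 27.5000 × 1.6 = 44.000 m while reacting, then v²/(2a_F) = 756.250 / 7.600 = 99.507 m while braking, for a total of 44.000 + 99.507 = 143.507 m.
Since a_F ≤ a_L and the follower starts braking later, the follower is never slower than the leader, so the closest approach is when both have stopped.
Minimum gap = 143.507 − 59.082 = 84.425 m.

Minimum gap ≈ 84.4 m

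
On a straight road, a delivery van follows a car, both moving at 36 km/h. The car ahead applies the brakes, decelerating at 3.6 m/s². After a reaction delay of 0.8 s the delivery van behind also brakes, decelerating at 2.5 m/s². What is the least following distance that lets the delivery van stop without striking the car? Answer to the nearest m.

36 km/h ÷ 3.6 = 10.0000 m/s.
Leader travels v²/(2a_L) = 100.000 / 7.200 = 13.889 m before stopping.
Follower covers v·t_r = 10.0000 × 0.8 = 8.000 m while reacting, then v²/(2a_F) = 100.000 / 5.000 = 20.000 m while braking, for a total of 8.000 + 20.000 = 28.000 m.
Since a_F ≤ a_L and the follower starts braking later, the follower is never slower than the leader, so the closest approach is when both have stopped.
Minimum gap = 28.000 − 13.889 = 14.111 m.

Minimum gap ≈ 14 m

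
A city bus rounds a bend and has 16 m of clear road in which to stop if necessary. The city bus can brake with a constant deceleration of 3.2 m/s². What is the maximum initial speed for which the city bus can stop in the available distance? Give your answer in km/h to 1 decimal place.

Maximum speed ≈ 36.4 km/h

v²/(2a) = d ⇒ v = √(2 × 3.200 × 16) = √102.40 = 10.1193 m/s.
10.1193 m/s × 3.6 = 36.429 km/h.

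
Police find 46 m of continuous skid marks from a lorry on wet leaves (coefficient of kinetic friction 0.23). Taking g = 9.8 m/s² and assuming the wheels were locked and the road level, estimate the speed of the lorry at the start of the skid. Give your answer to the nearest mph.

Initial speed ≈ 32 mph

Deceleration a = μg = 0.23 × 9.8 = 2.254 m/s².
v = √(2a·d) = √(2 × 2.254 × 46) = √207.368 = 14.4003 m/s.
= 14.4003 ÷ 0.44704 = 32.213 mph.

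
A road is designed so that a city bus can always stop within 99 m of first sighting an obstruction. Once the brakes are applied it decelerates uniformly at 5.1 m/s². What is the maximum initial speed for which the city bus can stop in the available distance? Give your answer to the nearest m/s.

Maximum speed ≈ 32 m/s

v²/(2a) = d ⇒ v = √(2 × 5.100 × 99) = √1009.80 = 31.7774 m/s.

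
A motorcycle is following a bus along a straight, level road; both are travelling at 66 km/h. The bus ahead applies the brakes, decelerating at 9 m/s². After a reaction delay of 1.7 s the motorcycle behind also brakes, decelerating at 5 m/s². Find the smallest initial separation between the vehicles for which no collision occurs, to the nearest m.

Minimum gap ≈ 46 m

66 km/h ÷ 3.6 = 18.3333 m/s.
Leader travels v²/(2a_L) = 336.110 / 18.000 = 18.673 m before stopping.
Follower covers v·t_r = 18.3333 × 1.7 = 31.167 m while reacting, then v²/(2a_F) = 336.110 / 10.000 = 33.611 m while braking, for a total of 31.167 + 33.611 = 64.778 m.
Since a_F ≤ a_L and the follower starts braking later, the follower is never slower than the leader, so the closest approach is when both have stopped.
Minimum gap = 64.778 − 18.673 = 46.105 m.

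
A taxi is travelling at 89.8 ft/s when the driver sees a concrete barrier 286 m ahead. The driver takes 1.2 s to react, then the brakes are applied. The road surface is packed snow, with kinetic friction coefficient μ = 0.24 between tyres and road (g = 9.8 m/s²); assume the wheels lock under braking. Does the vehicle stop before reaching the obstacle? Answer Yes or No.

89.8 ft/s × 0.3048 = 27.3710 m/s.
a = μg = 0.24 × 9.8 = 2.352 m/s².
Reaction distance = 27.3710 × 1.2 = 32.845 m.
Braking distance = v²/(2a) = 749.172 / 4.704 = 159.263 m.
Total stopping distance = 32.845 + 159.263 = 192.108 m, vs 286 m available — it stops with 286 − 192.108 = 93.892 m to spare.

Yes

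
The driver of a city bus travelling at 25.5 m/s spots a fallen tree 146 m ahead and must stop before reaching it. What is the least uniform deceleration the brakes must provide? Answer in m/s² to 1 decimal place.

v² = 2a·d ⇒ a = v²/(2d) = 25.5000² / (2 × 146.000) = 650.250 / 292.000 = 2.2269 m/s².

Required deceleration ≈ 2.2 m/s²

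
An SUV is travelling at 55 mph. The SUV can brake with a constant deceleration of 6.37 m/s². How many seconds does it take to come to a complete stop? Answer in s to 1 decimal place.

55 mph × 0.44704 = 24.5872 m/s.
Braking time = v/a = 24.5872 / 6.370 = 3.860 s.

Braking time ≈ 3.9 s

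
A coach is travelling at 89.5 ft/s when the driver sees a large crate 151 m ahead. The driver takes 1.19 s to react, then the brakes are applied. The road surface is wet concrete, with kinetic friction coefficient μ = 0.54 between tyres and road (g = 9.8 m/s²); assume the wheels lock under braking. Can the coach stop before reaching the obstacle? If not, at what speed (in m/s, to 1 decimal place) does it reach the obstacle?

89.5 ft/s × 0.3048 = 27.2796 m/s.
a = μg = 0.54 × 9.8 = 5.292 m/s².
Reaction distance = 27.2796 × 1.19 = 32.463 m.
Braking distance = v²/(2a) = 744.177 / 10.584 = 70.312 m.
Total stopping distance = 32.463 + 70.312 = 102.775 m, vs 151 m available — it stops with 151 − 102.775 = 48.225 m to spare.

Yes — it stops about 48.2 m short of the obstacle, so it never reaches it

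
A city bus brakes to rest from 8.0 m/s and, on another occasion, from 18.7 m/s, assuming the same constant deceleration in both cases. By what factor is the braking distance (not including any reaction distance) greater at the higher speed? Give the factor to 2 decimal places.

Factor ≈ 5.46

Braking distance d = v²/(2a), so with a fixed, d ∝ v².
Factor = (18.7/8.0)² = 2.3375² = 5.4639.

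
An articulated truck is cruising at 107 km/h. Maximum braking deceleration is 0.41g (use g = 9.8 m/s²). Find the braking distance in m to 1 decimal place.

Braking distance ≈ 109.9 m

107 km/h ÷ 3.6 = 29.7222 m/s.
a = 0.41 × 9.8 = 4.018 m/s².
Braking distance = v²/(2a) = 29.7222² / (2 × 4.018) = 883.409 / 8.036 = 109.931 m.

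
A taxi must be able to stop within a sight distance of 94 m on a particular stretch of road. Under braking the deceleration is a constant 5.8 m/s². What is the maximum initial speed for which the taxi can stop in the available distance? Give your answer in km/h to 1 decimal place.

v²/(2a) = d ⇒ v = √(2 × 5.800 × 94) = √1090.40 = 33.0212 m/s.
33.0212 m/s × 3.6 = 118.876 km/h.

Maximum speed ≈ 118.9 km/h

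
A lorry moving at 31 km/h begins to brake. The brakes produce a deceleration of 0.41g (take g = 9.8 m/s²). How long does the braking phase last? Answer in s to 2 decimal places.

Braking time ≈ 2.14 s

31 km/h ÷ 3.6 = 8.6111 m/s.
a = 0.41 × 9.8 = 4.018 m/s².
Braking time = v/a = 8.6111 / 4.018 = 2.143 s.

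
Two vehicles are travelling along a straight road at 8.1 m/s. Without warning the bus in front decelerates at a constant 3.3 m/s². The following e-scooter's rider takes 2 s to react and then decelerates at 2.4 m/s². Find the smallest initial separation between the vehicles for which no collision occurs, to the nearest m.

Minimum gap ≈ 20 m

Leader travels v²/(2a_L) = 65.610 / 6.600 = 9.941 m before stopping.
Follower covers v·t_r = 8.1000 × 2 = 16.200 m while reacting, then v²/(2a_F) = 65.610 / 4.800 = 13.669 m while braking, for a total of 16.200 + 13.669 = 29.869 m.
Since a_F ≤ a_L and the follower starts braking later, the follower is never slower than the leader, so the closest approach is when both have stopped.
Minimum gap = 29.869 − 9.941 = 19.928 m.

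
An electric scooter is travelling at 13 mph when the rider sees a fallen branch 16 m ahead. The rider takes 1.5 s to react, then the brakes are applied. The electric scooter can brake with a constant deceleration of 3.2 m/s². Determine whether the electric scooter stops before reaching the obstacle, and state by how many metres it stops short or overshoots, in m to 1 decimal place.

13 mph × 0.44704 = 5.8115 m/s.
Reaction distance = 5.8115 × 1.5 = 8.717 m.
Braking distance = v²/(2a) = 33.774 / 6.400 = 5.277 m.
Total stopping distance = 8.717 + 5.277 = 13.994 m, vs 16 m available — it stops with 16 − 13.994 = 2.006 m to spare.

Yes — it stops 2.0 m short of the obstacle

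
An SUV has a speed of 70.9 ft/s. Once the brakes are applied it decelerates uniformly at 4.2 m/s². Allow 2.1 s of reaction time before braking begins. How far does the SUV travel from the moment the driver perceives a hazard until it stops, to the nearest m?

Total stopping distance ≈ 101 m

70.9 ft/s × 0.3048 = 21.6103 m/s.
Reaction distance = v·t_r = 21.6103 × 2.1 = 45.382 m.
Braking distance = v²/(2a) = 21.6103² / (2 × 4.200) = 467.005 / 8.400 = 55.596 m.
Total = 45.382 + 55.596 = 100.978 m.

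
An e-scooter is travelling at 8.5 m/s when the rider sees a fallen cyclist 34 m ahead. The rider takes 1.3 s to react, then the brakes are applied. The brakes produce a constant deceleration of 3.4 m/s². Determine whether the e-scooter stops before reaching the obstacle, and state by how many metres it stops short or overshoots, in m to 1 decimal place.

Yes — it stops 12.3 m short of the obstacle

Reaction distance = 8.5000 × 1.3 = 11.050 m.
Braking distance = v²/(2a) = 72.250 / 6.800 = 10.625 m.
Total stopping distance = 11.050 + 10.625 = 21.675 m, vs 34 m available — it stops with 34 − 21.675 = 12.325 m to spare.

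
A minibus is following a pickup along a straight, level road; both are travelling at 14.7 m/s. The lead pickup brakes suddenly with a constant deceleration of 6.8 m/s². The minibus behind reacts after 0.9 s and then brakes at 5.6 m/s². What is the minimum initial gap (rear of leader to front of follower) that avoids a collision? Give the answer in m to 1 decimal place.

Minimum gap ≈ 16.6 m

Leader travels v²/(2a_L) = 216.090 / 13.600 = 15.889 m before stopping.
Follower covers v·t_r = 14.7000 × 0.9 = 13.230 m while reacting, then v²/(2a_F) = 216.090 / 11.200 = 19.294 m while braking, for a total of 13.230 + 19.294 = 32.524 m.
Since a_F ≤ a_L and the follower starts braking later, the follower is never slower than the leader, so the closest approach is when both have stopped.
Minimum gap = 32.524 − 15.889 = 16.635 m.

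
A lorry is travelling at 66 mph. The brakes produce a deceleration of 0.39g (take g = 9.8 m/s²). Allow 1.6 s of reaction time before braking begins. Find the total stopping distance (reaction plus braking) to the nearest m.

Total stopping distance ≈ 161 m

66 mph × 0.44704 = 29.5046 m/s.
a = 0.39 × 9.8 = 3.822 m/s².
Reaction distance = v·t_r = 29.5046 × 1.6 = 47.207 m.
Braking distance = v²/(2a) = 29.5046² / (2 × 3.822) = 870.521 / 7.644 = 113.883 m.
Total = 47.207 + 113.883 = 161.090 m.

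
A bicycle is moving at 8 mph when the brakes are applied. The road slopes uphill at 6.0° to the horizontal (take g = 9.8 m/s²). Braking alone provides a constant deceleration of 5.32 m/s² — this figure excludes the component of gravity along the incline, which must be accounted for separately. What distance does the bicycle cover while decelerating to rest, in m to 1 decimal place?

Braking distance ≈ 1.0 m

8 mph × 0.44704 = 3.5763 m/s.
Gravity along the uphill slope adds to the braking deceleration: a_eff = 5.320 + 9.8·sin 6.0° = 5.320 + 1.024 = 6.344 m/s².
Braking distance = v²/(2a) = 3.5763² / (2 × 6.344) = 12.790 / 12.688 = 1.008 m.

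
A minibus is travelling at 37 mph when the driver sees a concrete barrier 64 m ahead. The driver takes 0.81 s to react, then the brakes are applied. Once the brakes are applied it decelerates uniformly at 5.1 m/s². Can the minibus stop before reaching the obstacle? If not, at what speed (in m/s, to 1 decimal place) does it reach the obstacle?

Yes — it stops about 23.8 m short of the obstacle, so it never reaches it

37 mph × 0.44704 = 16.5405 m/s.
Reaction distance = 16.5405 × 0.81 = 13.398 m.
Braking distance = v²/(2a) = 273.588 / 10.200 = 26.822 m.
Total stopping distance = 13.398 + 26.822 = 40.220 m, vs 64 m available — it stops with 64 − 40.220 = 23.780 m to spare.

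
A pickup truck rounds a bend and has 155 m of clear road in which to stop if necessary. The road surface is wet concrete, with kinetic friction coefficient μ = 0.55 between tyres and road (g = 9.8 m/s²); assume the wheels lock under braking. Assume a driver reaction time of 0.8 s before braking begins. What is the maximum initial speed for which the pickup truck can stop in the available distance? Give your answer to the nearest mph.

Maximum speed ≈ 82 mph

a = μg = 0.55 × 9.8 = 5.390 m/s².
Stopping distance: v·t_r + v²/(2a) = 155 with t_r = 0.8 s and a = 5.390 m/s².
So v² + 8.624 v − 1670.90 = 0.
Positive root: v = −a·t_r + √((a·t_r)² + 2a·d) = −4.312 + √(18.593 + 1670.90) = 36.7914 m/s.
36.7914 m/s ÷ 0.44704 = 82.300 mph.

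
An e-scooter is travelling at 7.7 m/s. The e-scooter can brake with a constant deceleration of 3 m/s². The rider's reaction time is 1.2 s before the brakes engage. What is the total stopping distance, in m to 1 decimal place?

Total stopping distance ≈ 19.1 m

Reaction distance = v·t_r = 7.7000 × 1.2 = 9.240 m.
Braking distance = v²/(2a) = 7.7000² / (2 × 3.000) = 59.290 / 6.000 = 9.882 m.
Total = 9.240 + 9.882 = 19.122 m.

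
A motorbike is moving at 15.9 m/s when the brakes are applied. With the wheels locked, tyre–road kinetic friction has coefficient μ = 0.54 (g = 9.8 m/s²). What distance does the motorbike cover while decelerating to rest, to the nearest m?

Braking distance ≈ 24 m

a = μg = 0.54 × 9.8 = 5.292 m/s².
Braking distance = v²/(2a) = 15.9000² / (2 × 5.292) = 252.810 / 10.584 = 23.886 m.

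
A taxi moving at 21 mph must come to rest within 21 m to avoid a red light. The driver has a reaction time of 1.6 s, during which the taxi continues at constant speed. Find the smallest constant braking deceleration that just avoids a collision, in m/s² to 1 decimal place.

21 mph × 0.44704 = 9.3878 m/s.
Distance covered during reaction = 9.3878 × 1.6 = 15.020 m.
Distance available for braking: 21 − 15.020 = 5.980 m.
v² = 2a·d ⇒ a = v²/(2d) = 9.3878² / (2 × 5.980) = 88.131 / 11.960 = 7.3688 m/s².

Required deceleration ≈ 7.4 m/s²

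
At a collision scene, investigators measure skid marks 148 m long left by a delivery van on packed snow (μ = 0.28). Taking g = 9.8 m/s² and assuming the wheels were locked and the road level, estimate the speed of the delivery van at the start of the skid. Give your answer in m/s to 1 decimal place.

Initial speed ≈ 28.5 m/s

Deceleration a = μg = 0.28 × 9.8 = 2.744 m/s².
v = √(2a·d) = √(2 × 2.744 × 148) = √812.224 = 28.4995 m/s.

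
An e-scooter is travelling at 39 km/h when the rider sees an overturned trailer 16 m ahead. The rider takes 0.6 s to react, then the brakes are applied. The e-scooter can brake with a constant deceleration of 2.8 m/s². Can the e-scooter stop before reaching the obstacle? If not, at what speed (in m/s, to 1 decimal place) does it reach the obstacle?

No — it strikes the obstacle at 8.0 m/s

39 km/h ÷ 3.6 = 10.8333 m/s.
Reaction distance = 10.8333 × 0.6 = 6.500 m.
Braking distance needed to stop: v²/(2a) = 117.360 / 5.600 = 20.957 m, so total needed = 6.500 + 20.957 = 27.457 m > 16 m — it cannot stop.
Distance remaining when braking begins: 16 − 6.500 = 9.500 m.
v² = v₀² − 2a·d = 117.360 − 2 × 2.800 × 9.500 = 64.160 m²/s².
v = √64.160 = 8.010 m/s.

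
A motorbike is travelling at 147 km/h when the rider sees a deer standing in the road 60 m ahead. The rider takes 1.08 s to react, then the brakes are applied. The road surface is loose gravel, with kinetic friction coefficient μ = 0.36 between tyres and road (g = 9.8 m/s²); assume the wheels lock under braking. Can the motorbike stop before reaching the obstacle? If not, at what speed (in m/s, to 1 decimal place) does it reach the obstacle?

No — it strikes the obstacle at 39.4 m/s

147 km/h ÷ 3.6 = 40.8333 m/s.
a = μg = 0.36 × 9.8 = 3.528 m/s².
Reaction distance = 40.8333 × 1.08 = 44.100 m.
Braking distance needed to stop: v²/(2a) = 1667.358 / 7.056 = 236.304 m, so total needed = 44.100 + 236.304 = 280.404 m > 60 m — it cannot stop.
Distance remaining when braking begins: 60 − 44.100 = 15.900 m.
v² = v₀² − 2a·d = 1667.358 − 2 × 3.528 × 15.900 = 1555.168 m²/s².
v = √1555.168 = 39.436 m/s.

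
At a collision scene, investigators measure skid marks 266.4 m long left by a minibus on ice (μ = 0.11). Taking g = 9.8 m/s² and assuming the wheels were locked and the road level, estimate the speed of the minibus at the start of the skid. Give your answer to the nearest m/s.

Initial speed ≈ 24 m/s

Deceleration a = μg = 0.11 × 9.8 = 1.078 m/s².
v = √(2a·d) = √(2 × 1.078 × 266.4) = √574.358 = 23.9658 m/s.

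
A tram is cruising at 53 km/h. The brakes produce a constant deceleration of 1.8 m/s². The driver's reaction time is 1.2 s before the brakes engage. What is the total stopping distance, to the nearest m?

Total stopping distance ≈ 78 m

53 km/h ÷ 3.6 = 14.7222 m/s.
Reaction distance = v·t_r = 14.7222 × 1.2 = 17.667 m.
Braking distance = v²/(2a) = 14.7222² / (2 × 1.800) = 216.743 / 3.600 = 60.206 m.
Total = 17.667 + 60.206 = 77.873 m.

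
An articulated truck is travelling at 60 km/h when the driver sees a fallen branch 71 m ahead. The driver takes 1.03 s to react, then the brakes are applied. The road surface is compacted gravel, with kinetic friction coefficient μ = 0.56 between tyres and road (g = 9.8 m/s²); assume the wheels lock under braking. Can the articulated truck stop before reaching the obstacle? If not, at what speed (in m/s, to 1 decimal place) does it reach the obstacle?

Yes — it stops about 28.5 m short of the obstacle, so it never reaches it

60 km/h ÷ 3.6 = 16.6667 m/s.
a = μg = 0.56 × 9.8 = 5.488 m/s².
Reaction distance = 16.6667 × 1.03 = 17.167 m.
Braking distance = v²/(2a) = 277.779 / 10.976 = 25.308 m.
Total stopping distance = 17.167 + 25.308 = 42.475 m, vs 71 m available — it stops with 71 − 42.475 = 28.525 m to spare.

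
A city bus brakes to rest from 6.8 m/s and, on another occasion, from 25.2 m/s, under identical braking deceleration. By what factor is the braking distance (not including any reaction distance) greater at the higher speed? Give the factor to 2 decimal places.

Factor ≈ 13.73

Braking distance d = v²/(2a), so with a fixed, d ∝ v².
Factor = (25.2/6.8)² = 3.7059² = 13.7337.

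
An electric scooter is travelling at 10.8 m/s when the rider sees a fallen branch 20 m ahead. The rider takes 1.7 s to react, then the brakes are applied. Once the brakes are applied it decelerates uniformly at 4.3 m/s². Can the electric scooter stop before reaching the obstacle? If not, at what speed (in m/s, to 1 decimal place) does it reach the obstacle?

Reaction distance = 10.8000 × 1.7 = 18.360 m.
Braking distance needed to stop: v²/(2a) = 116.640 / 8.600 = 13.563 m, so total needed = 18.360 + 13.563 = 31.923 m > 20 m — it cannot stop.
Distance remaining when braking begins: 20 − 18.360 = 1.640 m.
v² = v₀² − 2a·d = 116.640 − 2 × 4.300 × 1.640 = 102.536 m²/s².
v = √102.536 = 10.126 m/s.

No — it strikes the obstacle at 10.1 m/s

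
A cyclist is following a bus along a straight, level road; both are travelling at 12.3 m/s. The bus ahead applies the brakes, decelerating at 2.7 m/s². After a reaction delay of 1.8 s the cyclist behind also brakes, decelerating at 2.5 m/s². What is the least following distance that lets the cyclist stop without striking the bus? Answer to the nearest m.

Leader travels v²/(2a_L) = 151.290 / 5.400 = 28.017 m before stopping.
Follower covers v·t_r = 12.3000 × 1.8 = 22.140 m while reacting, then v²/(2a_F) = 151.290 / 5.000 = 30.258 m while braking, for a total of 22.140 + 30.258 = 52.398 m.
Since a_F ≤ a_L and the follower starts braking later, the follower is never slower than the leader, so the closest approach is when both have stopped.
Minimum gap = 52.398 − 28.017 = 24.381 m.

Minimum gap ≈ 24 m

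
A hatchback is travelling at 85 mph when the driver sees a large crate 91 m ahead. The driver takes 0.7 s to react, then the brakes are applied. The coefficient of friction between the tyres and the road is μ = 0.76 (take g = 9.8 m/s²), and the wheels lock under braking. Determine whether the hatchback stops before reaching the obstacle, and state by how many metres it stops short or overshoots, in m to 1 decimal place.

No — it overshoots by 32.5 m

85 mph × 0.44704 = 37.9984 m/s.
a = μg = 0.76 × 9.8 = 7.448 m/s².
Reaction distance = 37.9984 × 0.7 = 26.599 m.
Braking distance = v²/(2a) = 1443.878 / 14.896 = 96.931 m.
Total stopping distance = 26.599 + 96.931 = 123.530 m, vs 91 m available — it cannot stop in time and overshoots by 123.530 − 91 = 32.530 m.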